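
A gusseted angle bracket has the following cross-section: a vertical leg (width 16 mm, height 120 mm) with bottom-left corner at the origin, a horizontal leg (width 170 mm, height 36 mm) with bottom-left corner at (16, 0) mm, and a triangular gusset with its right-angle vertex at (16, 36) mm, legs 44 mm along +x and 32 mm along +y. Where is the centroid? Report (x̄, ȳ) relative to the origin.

vertical leg: A = 16 × 120 = 1920.00, centroid at (8.00, 60.00).
horizontal leg: A = 170 × 36 = 6120.00, centroid at (101.00, 18.00).
gusset: A = ½·44·32 = 704.00, centroid at (30.67, 46.67).
ΣA = 8744.00 mm², ΣAx̄ = 655069.33 mm³, ΣAȳ = 258213.33 mm³.
x̄ = 655069.33/8744.00 = 74.92 mm; ȳ = 258213.33/8744.00 = 29.53 mm.

x̄ = 74.92 mm, ȳ = 29.53 mm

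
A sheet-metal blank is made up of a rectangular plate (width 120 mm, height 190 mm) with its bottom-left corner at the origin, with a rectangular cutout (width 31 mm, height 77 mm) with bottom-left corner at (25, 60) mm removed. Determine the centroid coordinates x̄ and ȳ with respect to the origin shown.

plate: A = 120 × 190 = 22800.00, centroid at (60.00, 95.00).
hole: A = −(31 × 77) = -2387.00, centroid at (40.50, 98.50).
ΣA = 20413.00 mm², ΣAx̄ = 1271326.50 mm³, ΣAȳ = 1930880.50 mm³.
x̄ = 1271326.50/20413.00 = 62.28 mm; ȳ = 1930880.50/20413.00 = 94.59 mm.

x̄ = 62.28 mm, ȳ = 94.59 mm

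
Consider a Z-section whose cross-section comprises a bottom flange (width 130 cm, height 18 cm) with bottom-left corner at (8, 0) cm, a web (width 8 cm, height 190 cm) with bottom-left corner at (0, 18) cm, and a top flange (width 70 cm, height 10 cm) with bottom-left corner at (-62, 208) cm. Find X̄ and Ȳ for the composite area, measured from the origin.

Part | A | x̄ᵢ | ȳᵢ | A·x̄ᵢ | A·ȳᵢ
bottom flange | 2340.00 | 73.00 | 9.00 | 170820.00 | 21060.00
web | 1520.00 | 4.00 | 113.00 | 6080.00 | 171760.00
top flange | 700.00 | -27.00 | 213.00 | -18900.00 | 149100.00
Σ | 4560.00 |  |  | 158000.00 | 341920.00
X̄ = 158000.00 / 4560.00 = 34.65 cm
Ȳ = 341920.00 / 4560.00 = 74.98 cm

X̄ = 34.65 cm, Ȳ = 74.98 cm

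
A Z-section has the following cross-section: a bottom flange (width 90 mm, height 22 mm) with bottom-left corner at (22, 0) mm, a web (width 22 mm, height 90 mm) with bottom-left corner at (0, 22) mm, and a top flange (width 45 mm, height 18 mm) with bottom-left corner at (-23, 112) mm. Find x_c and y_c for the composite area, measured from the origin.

Part | A | x̄ᵢ | ȳᵢ | A·x̄ᵢ | A·ȳᵢ
bottom flange | 1980.00 | 67.00 | 11.00 | 132660.00 | 21780.00
web | 1980.00 | 11.00 | 67.00 | 21780.00 | 132660.00
top flange | 810.00 | -0.50 | 121.00 | -405.00 | 98010.00
Σ | 4770.00 |  |  | 154035.00 | 252450.00
x_c = 154035.00 / 4770.00 = 32.29 mm
y_c = 252450.00 / 4770.00 = 52.92 mm

x_c = 32.29 mm, y_c = 52.92 mm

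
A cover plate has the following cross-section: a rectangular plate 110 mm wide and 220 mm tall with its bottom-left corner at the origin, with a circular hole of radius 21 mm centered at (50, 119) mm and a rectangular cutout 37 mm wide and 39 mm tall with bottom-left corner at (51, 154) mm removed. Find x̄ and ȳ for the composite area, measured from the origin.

x̄ = 54.35 mm, ȳ = 105.13 mm

Part | A | x̄ᵢ | ȳᵢ | A·x̄ᵢ | A·ȳᵢ
plate | 24200.00 | 55.00 | 110.00 | 1331000.00 | 2662000.00
hole 1 | -1385.44 | 50.00 | 119.00 | -69272.12 | -164867.64
hole 2 | -1443.00 | 69.50 | 173.50 | -100288.50 | -250360.50
Σ | 21371.56 |  |  | 1161439.38 | 2246771.86
x̄ = 1161439.38 / 21371.56 = 54.35 mm
ȳ = 2246771.86 / 21371.56 = 105.13 mm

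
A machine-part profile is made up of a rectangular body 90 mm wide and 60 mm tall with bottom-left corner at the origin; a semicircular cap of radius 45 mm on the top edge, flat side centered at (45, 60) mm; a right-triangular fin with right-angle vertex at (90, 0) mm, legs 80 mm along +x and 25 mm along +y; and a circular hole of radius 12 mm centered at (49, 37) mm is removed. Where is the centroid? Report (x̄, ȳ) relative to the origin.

rectangular body: A = 90 × 60 = 5400.00, centroid at (45.00, 30.00).
semicircular top: A = ½π·45² = 3180.86, centroid at (45.00, 79.10).
triangular fin: A = ½·80·25 = 1000.00, centroid at (116.67, 8.33).
hole: A = −π·12² = -452.39, centroid at (49.00, 37.00).
ΣA = 9128.47 mm², ΣAx̄ = 480638.40 mm³, ΣAȳ = 405196.68 mm³.
x̄ = 480638.40/9128.47 = 52.65 mm; ȳ = 405196.68/9128.47 = 44.39 mm.

x̄ = 52.65 mm, ȳ = 44.39 mm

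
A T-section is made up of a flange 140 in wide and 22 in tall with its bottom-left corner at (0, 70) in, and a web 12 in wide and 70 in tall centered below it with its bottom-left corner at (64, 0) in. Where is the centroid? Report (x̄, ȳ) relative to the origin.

x̄ = 70.00 in, ȳ = 71.14 in

Part | A | x̄ᵢ | ȳᵢ | A·x̄ᵢ | A·ȳᵢ
web | 840.00 | 70.00 | 35.00 | 58800.00 | 29400.00
flange | 3080.00 | 70.00 | 81.00 | 215600.00 | 249480.00
Σ | 3920.00 |  |  | 274400.00 | 278880.00
x̄ = 274400.00 / 3920.00 = 70.00 in
ȳ = 278880.00 / 3920.00 = 71.14 in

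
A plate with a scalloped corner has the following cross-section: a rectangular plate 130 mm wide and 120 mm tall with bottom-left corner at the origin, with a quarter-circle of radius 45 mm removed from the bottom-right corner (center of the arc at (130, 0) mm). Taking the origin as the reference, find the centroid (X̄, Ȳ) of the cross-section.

X̄ = 59.79 mm, Ȳ = 64.64 mm

Part | A | x̄ᵢ | ȳᵢ | A·x̄ᵢ | A·ȳᵢ
plate | 15600.00 | 65.00 | 60.00 | 1014000.00 | 936000.00
removed quarter-circle | -1590.43 | 110.90 | 19.10 | -176381.07 | -30375.00
Σ | 14009.57 |  |  | 837618.93 | 905625.00
X̄ = 837618.93 / 14009.57 = 59.79 mm
Ȳ = 905625.00 / 14009.57 = 64.64 mm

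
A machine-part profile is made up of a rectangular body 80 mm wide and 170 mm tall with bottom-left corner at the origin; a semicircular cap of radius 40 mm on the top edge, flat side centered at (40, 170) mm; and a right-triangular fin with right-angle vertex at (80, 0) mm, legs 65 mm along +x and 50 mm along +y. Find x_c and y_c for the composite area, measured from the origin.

rectangular body: A = 80 × 170 = 13600.00, centroid at (40.00, 85.00).
semicircular top: A = ½π·40² = 2513.27, centroid at (40.00, 186.98).
triangular fin: A = ½·65·50 = 1625.00, centroid at (101.67, 16.67).
ΣA = 17738.27 mm², ΣAx_c = 809739.30 mm³, ΣAy_c = 1653006.60 mm³.
x_c = 809739.30/17738.27 = 45.65 mm; y_c = 1653006.60/17738.27 = 93.19 mm.

x_c = 45.65 mm, y_c = 93.19 mm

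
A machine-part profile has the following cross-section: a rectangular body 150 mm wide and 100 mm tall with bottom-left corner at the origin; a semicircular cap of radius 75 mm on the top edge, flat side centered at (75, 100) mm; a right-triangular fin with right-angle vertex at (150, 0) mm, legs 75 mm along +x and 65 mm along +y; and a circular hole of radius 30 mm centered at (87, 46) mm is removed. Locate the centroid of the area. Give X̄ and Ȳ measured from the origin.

rectangular body: A = 150 × 100 = 15000.00, centroid at (75.00, 50.00).
semicircular top: A = ½π·75² = 8835.73, centroid at (75.00, 131.83).
triangular fin: A = ½·75·65 = 2437.50, centroid at (175.00, 21.67).
hole: A = −π·30² = -2827.43, centroid at (87.00, 46.00).
ΣA = 23445.80 mm², ΣAX̄ = 1968255.50 mm³, ΣAȲ = 1837573.50 mm³.
X̄ = 1968255.50/23445.80 = 83.95 mm; Ȳ = 1837573.50/23445.80 = 78.38 mm.

X̄ = 83.95 mm, Ȳ = 78.38 mm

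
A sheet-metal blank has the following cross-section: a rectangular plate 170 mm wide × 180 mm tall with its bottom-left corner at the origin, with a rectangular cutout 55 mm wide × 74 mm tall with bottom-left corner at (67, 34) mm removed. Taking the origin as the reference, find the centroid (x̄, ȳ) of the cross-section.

plate: A = 170 × 180 = 30600.00, centroid at (85.00, 90.00).
hole: A = −(55 × 74) = -4070.00, centroid at (94.50, 71.00).
ΣA = 26530.00 mm²
ΣAx̄ = (30600.00)(85.00) + (-4070.00)(94.50) = 2216385.00 mm³
ΣAȳ = (30600.00)(90.00) + (-4070.00)(71.00) = 2465030.00 mm³
x̄ = 2216385.00 / 26530.00 = 83.54 mm
ȳ = 2465030.00 / 26530.00 = 92.91 mm

x̄ = 83.54 mm, ȳ = 92.91 mm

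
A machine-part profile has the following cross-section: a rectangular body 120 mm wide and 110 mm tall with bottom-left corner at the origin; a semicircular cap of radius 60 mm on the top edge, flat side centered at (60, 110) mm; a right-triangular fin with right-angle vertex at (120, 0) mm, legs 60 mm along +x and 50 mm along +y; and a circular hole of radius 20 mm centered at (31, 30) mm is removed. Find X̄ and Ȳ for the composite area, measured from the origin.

Part | A | x̄ᵢ | ȳᵢ | A·x̄ᵢ | A·ȳᵢ
rectangular body | 13200.00 | 60.00 | 55.00 | 792000.00 | 726000.00
semicircular top | 5654.87 | 60.00 | 135.46 | 339292.01 | 766035.35
triangular fin | 1500.00 | 140.00 | 16.67 | 210000.00 | 25000.00
hole | -1256.64 | 31.00 | 30.00 | -38955.75 | -37699.11
Σ | 19098.23 |  |  | 1302336.26 | 1479336.23
X̄ = 1302336.26 / 19098.23 = 68.19 mm
Ȳ = 1479336.23 / 19098.23 = 77.46 mm

X̄ = 68.19 mm, Ȳ = 77.46 mm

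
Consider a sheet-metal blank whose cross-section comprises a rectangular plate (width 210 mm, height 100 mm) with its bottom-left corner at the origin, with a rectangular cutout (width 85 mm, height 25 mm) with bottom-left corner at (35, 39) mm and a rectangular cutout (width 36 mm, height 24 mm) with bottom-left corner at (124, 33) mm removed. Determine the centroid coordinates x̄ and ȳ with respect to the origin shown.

Part | A | x̄ᵢ | ȳᵢ | A·x̄ᵢ | A·ȳᵢ
plate | 21000.00 | 105.00 | 50.00 | 2205000.00 | 1050000.00
hole 1 | -2125.00 | 77.50 | 51.50 | -164687.50 | -109437.50
hole 2 | -864.00 | 142.00 | 45.00 | -122688.00 | -38880.00
Σ | 18011.00 |  |  | 1917624.50 | 901682.50
x̄ = 1917624.50 / 18011.00 = 106.47 mm
ȳ = 901682.50 / 18011.00 = 50.06 mm

x̄ = 106.47 mm, ȳ = 50.06 mm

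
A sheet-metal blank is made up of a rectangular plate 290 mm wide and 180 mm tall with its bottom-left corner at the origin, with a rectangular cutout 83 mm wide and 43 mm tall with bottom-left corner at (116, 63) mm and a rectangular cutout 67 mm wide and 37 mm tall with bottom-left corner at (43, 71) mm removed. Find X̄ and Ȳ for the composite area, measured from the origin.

plate: A = 290 × 180 = 52200.00, centroid at (145.00, 90.00).
hole 1: A = −(83 × 43) = -3569.00, centroid at (157.50, 84.50).
hole 2: A = −(67 × 37) = -2479.00, centroid at (76.50, 89.50).
ΣA = 46152.00 mm², ΣAX̄ = 6817239.00 mm³, ΣAȲ = 4174549.00 mm³.
X̄ = 6817239.00/46152.00 = 147.71 mm; Ȳ = 4174549.00/46152.00 = 90.45 mm.

X̄ = 147.71 mm, Ȳ = 90.45 mm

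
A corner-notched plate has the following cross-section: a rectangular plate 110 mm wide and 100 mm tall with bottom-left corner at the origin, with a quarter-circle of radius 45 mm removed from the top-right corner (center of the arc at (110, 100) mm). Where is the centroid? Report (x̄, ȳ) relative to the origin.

x̄ = 48.93 mm, ȳ = 44.78 mm

Part | A | x̄ᵢ | ȳᵢ | A·x̄ᵢ | A·ȳᵢ
plate | 11000.00 | 55.00 | 50.00 | 605000.00 | 550000.00
removed quarter-circle | -1590.43 | 90.90 | 80.90 | -144572.44 | -128668.13
Σ | 9409.57 |  |  | 460427.56 | 421331.87
x̄ = 460427.56 / 9409.57 = 48.93 mm
ȳ = 421331.87 / 9409.57 = 44.78 mm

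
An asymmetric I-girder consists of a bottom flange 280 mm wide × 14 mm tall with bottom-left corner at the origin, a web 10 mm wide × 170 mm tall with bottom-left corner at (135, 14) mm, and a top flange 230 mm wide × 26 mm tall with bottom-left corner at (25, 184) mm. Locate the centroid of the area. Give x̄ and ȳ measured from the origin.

x̄ = 140.00 mm, ȳ = 118.43 mm

Part | A | x̄ᵢ | ȳᵢ | A·x̄ᵢ | A·ȳᵢ
bottom flange | 3920.00 | 140.00 | 7.00 | 548800.00 | 27440.00
web | 1700.00 | 140.00 | 99.00 | 238000.00 | 168300.00
top flange | 5980.00 | 140.00 | 197.00 | 837200.00 | 1178060.00
Σ | 11600.00 |  |  | 1624000.00 | 1373800.00
x̄ = 1624000.00 / 11600.00 = 140.00 mm
ȳ = 1373800.00 / 11600.00 = 118.43 mm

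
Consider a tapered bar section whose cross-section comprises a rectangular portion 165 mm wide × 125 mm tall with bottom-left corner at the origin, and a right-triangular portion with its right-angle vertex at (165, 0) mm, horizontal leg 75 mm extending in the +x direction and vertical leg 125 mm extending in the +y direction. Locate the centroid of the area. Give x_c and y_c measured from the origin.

x_c = 102.41 mm, y_c = 58.64 mm

rectangular portion: A = 165 × 125 = 20625.00, centroid at (82.50, 62.50).
triangular portion: A = ½·75·125 = 4687.50, centroid at (190.00, 41.67).
ΣA = 25312.50 mm², ΣAx_c = 2592187.50 mm³, ΣAy_c = 1484375.00 mm³.
x_c = 2592187.50/25312.50 = 102.41 mm; y_c = 1484375.00/25312.50 = 58.64 mm.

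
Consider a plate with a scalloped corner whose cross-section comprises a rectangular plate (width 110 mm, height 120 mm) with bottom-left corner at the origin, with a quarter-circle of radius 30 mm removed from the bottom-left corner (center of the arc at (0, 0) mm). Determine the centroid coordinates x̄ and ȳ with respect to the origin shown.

plate: A = 110 × 120 = 13200.00, centroid at (55.00, 60.00).
removed quarter-circle: A = −¼π·30² = -706.86, centroid at (12.73, 12.73).
ΣA = 12493.14 mm²
ΣAx̄ = (13200.00)(55.00) + (-706.86)(12.73) = 717000.00 mm³
ΣAȳ = (13200.00)(60.00) + (-706.86)(12.73) = 783000.00 mm³
x̄ = 717000.00 / 12493.14 = 57.39 mm
ȳ = 783000.00 / 12493.14 = 62.67 mm

x̄ = 57.39 mm, ȳ = 62.67 mm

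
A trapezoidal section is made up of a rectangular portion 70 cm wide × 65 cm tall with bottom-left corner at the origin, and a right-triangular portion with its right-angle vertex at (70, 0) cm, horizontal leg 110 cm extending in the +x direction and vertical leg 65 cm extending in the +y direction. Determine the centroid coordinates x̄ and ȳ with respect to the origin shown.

x̄ = 66.53 cm, ȳ = 27.73 cm

rectangular portion: A = 70 × 65 = 4550.00, centroid at (35.00, 32.50).
triangular portion: A = ½·110·65 = 3575.00, centroid at (106.67, 21.67).
ΣA = 8125.00 cm²
ΣAx̄ = (4550.00)(35.00) + (3575.00)(106.67) = 540583.33 cm³
ΣAȳ = (4550.00)(32.50) + (3575.00)(21.67) = 225333.33 cm³
x̄ = 540583.33 / 8125.00 = 66.53 cm
ȳ = 225333.33 / 8125.00 = 27.73 cm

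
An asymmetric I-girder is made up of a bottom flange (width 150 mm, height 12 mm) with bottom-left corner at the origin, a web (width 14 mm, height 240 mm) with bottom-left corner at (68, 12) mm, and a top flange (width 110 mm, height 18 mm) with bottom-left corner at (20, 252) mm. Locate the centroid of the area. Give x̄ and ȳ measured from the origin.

Part | A | x̄ᵢ | ȳᵢ | A·x̄ᵢ | A·ȳᵢ
bottom flange | 1800.00 | 75.00 | 6.00 | 135000.00 | 10800.00
web | 3360.00 | 75.00 | 132.00 | 252000.00 | 443520.00
top flange | 1980.00 | 75.00 | 261.00 | 148500.00 | 516780.00
Σ | 7140.00 |  |  | 535500.00 | 971100.00
x̄ = 535500.00 / 7140.00 = 75.00 mm
ȳ = 971100.00 / 7140.00 = 136.01 mm

x̄ = 75.00 mm, ȳ = 136.01 mm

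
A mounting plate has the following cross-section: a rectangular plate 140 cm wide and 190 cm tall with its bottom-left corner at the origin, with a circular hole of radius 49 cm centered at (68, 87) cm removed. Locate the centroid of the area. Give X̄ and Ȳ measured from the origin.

X̄ = 70.79 cm, Ȳ = 98.17 cm

plate: A = 140 × 190 = 26600.00, centroid at (70.00, 95.00).
hole: A = −π·49² = -7542.96, centroid at (68.00, 87.00).
ΣA = 19057.04 cm²
ΣAX̄ = (26600.00)(70.00) + (-7542.96)(68.00) = 1349078.45 cm³
ΣAȲ = (26600.00)(95.00) + (-7542.96)(87.00) = 1870762.14 cm³
X̄ = 1349078.45 / 19057.04 = 70.79 cm
Ȳ = 1870762.14 / 19057.04 = 98.17 cm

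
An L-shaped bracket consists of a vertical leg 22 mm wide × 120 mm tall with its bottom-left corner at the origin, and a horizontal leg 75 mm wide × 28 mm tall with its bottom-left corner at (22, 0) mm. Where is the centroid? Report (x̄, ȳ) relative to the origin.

x̄ = 32.49 mm, ȳ = 39.62 mm

vertical leg: A = 22 × 120 = 2640.00, centroid at (11.00, 60.00).
horizontal leg: A = 75 × 28 = 2100.00, centroid at (59.50, 14.00).
ΣA = 4740.00 mm²
ΣAx̄ = (2640.00)(11.00) + (2100.00)(59.50) = 153990.00 mm³
ΣAȳ = (2640.00)(60.00) + (2100.00)(14.00) = 187800.00 mm³
x̄ = 153990.00 / 4740.00 = 32.49 mm
ȳ = 187800.00 / 4740.00 = 39.62 mm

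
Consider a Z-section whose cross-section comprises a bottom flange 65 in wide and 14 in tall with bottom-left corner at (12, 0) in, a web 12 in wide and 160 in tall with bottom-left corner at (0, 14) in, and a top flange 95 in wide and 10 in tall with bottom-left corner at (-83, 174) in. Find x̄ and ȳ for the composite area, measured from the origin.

x̄ = 4.84 in, ȳ = 94.42 in

bottom flange: A = 65 × 14 = 910.00, centroid at (44.50, 7.00).
web: A = 12 × 160 = 1920.00, centroid at (6.00, 94.00).
top flange: A = 95 × 10 = 950.00, centroid at (-35.50, 179.00).
ΣA = 3780.00 in², ΣAx̄ = 18290.00 in³, ΣAȳ = 356900.00 in³.
x̄ = 18290.00/3780.00 = 4.84 in; ȳ = 356900.00/3780.00 = 94.42 in.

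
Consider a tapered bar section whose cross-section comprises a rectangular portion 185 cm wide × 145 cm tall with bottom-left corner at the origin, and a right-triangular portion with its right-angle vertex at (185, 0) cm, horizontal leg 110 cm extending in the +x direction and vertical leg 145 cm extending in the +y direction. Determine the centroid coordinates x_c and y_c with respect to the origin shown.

Part | A | x̄ᵢ | ȳᵢ | A·x̄ᵢ | A·ȳᵢ
rectangular portion | 26825.00 | 92.50 | 72.50 | 2481312.50 | 1944812.50
triangular portion | 7975.00 | 221.67 | 48.33 | 1767791.67 | 385458.33
Σ | 34800.00 |  |  | 4249104.17 | 2330270.83
x_c = 4249104.17 / 34800.00 = 122.10 cm
y_c = 2330270.83 / 34800.00 = 66.96 cm

x_c = 122.10 cm, y_c = 66.96 cm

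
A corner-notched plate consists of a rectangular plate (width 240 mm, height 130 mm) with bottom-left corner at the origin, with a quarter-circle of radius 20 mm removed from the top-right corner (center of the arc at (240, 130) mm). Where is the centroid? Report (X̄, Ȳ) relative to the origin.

X̄ = 118.87 mm, Ȳ = 64.43 mm

plate: A = 240 × 130 = 31200.00, centroid at (120.00, 65.00).
removed quarter-circle: A = −¼π·20² = -314.16, centroid at (231.51, 121.51).
ΣA = 30885.84 mm²
ΣAX̄ = (31200.00)(120.00) + (-314.16)(231.51) = 3671268.44 mm³
ΣAȲ = (31200.00)(65.00) + (-314.16)(121.51) = 1989825.96 mm³
X̄ = 3671268.44 / 30885.84 = 118.87 mm
Ȳ = 1989825.96 / 30885.84 = 64.43 mm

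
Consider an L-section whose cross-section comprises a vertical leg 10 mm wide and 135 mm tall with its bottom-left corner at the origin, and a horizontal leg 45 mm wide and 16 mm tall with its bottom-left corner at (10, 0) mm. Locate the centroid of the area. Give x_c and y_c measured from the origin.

x_c = 14.57 mm, y_c = 46.80 mm

vertical leg: A = 10 × 135 = 1350.00, centroid at (5.00, 67.50).
horizontal leg: A = 45 × 16 = 720.00, centroid at (32.50, 8.00).
ΣA = 2070.00 mm²
ΣAx_c = (1350.00)(5.00) + (720.00)(32.50) = 30150.00 mm³
ΣAy_c = (1350.00)(67.50) + (720.00)(8.00) = 96885.00 mm³
x_c = 30150.00 / 2070.00 = 14.57 mm
y_c = 96885.00 / 2070.00 = 46.80 mm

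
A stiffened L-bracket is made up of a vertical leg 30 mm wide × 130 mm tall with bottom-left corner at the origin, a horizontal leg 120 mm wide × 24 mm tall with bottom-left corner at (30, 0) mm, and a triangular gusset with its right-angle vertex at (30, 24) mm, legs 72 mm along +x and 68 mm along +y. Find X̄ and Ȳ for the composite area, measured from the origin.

X̄ = 48.75 mm, Ȳ = 43.60 mm

vertical leg: A = 30 × 130 = 3900.00, centroid at (15.00, 65.00).
horizontal leg: A = 120 × 24 = 2880.00, centroid at (90.00, 12.00).
gusset: A = ½·72·68 = 2448.00, centroid at (54.00, 46.67).
ΣA = 9228.00 mm²
ΣAX̄ = (3900.00)(15.00) + (2880.00)(90.00) + (2448.00)(54.00) = 449892.00 mm³
ΣAȲ = (3900.00)(65.00) + (2880.00)(12.00) + (2448.00)(46.67) = 402300.00 mm³
X̄ = 449892.00 / 9228.00 = 48.75 mm
Ȳ = 402300.00 / 9228.00 = 43.60 mm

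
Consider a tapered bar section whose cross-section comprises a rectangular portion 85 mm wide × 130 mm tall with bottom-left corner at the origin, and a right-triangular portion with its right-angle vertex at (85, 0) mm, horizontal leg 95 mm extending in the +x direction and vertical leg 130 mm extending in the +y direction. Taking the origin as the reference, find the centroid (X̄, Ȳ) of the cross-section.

Part | A | x̄ᵢ | ȳᵢ | A·x̄ᵢ | A·ȳᵢ
rectangular portion | 11050.00 | 42.50 | 65.00 | 469625.00 | 718250.00
triangular portion | 6175.00 | 116.67 | 43.33 | 720416.67 | 267583.33
Σ | 17225.00 |  |  | 1190041.67 | 985833.33
X̄ = 1190041.67 / 17225.00 = 69.09 mm
Ȳ = 985833.33 / 17225.00 = 57.23 mm

X̄ = 69.09 mm, Ȳ = 57.23 mm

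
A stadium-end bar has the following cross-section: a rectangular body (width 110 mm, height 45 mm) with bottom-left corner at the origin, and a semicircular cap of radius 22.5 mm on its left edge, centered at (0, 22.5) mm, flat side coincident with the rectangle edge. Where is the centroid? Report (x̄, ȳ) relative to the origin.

Part | A | x̄ᵢ | ȳᵢ | A·x̄ᵢ | A·ȳᵢ
rectangular body | 4950.00 | 55.00 | 22.50 | 272250.00 | 111375.00
semicircular end | 795.22 | -9.55 | 22.50 | -7593.75 | 17892.35
Σ | 5745.22 |  |  | 264656.25 | 129267.35
x̄ = 264656.25 / 5745.22 = 46.07 mm
ȳ = 129267.35 / 5745.22 = 22.50 mm

x̄ = 46.07 mm, ȳ = 22.50 mm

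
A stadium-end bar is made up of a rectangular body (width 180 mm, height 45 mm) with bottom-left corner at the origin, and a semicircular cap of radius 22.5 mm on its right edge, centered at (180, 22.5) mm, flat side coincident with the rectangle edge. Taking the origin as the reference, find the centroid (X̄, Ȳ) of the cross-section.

rectangular body: A = 180 × 45 = 8100.00, centroid at (90.00, 22.50).
semicircular end: A = ½π·22.5² = 795.22, centroid at (189.55, 22.50).
ΣA = 8895.22 mm², ΣAX̄ = 879732.57 mm³, ΣAȲ = 200142.35 mm³.
X̄ = 879732.57/8895.22 = 98.90 mm; Ȳ = 200142.35/8895.22 = 22.50 mm.

X̄ = 98.90 mm, Ȳ = 22.50 mm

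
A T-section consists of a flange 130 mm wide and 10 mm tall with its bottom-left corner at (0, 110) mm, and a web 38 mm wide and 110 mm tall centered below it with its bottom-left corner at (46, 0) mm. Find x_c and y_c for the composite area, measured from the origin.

Part | A | x̄ᵢ | ȳᵢ | A·x̄ᵢ | A·ȳᵢ
web | 4180.00 | 65.00 | 55.00 | 271700.00 | 229900.00
flange | 1300.00 | 65.00 | 115.00 | 84500.00 | 149500.00
Σ | 5480.00 |  |  | 356200.00 | 379400.00
x_c = 356200.00 / 5480.00 = 65.00 mm
y_c = 379400.00 / 5480.00 = 69.23 mm

x_c = 65.00 mm, y_c = 69.23 mm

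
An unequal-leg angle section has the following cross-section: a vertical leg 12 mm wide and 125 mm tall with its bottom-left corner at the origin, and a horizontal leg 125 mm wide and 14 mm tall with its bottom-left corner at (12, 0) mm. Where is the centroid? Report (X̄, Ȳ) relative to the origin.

X̄ = 42.88 mm, Ȳ = 32.62 mm

Part | A | x̄ᵢ | ȳᵢ | A·x̄ᵢ | A·ȳᵢ
vertical leg | 1500.00 | 6.00 | 62.50 | 9000.00 | 93750.00
horizontal leg | 1750.00 | 74.50 | 7.00 | 130375.00 | 12250.00
Σ | 3250.00 |  |  | 139375.00 | 106000.00
X̄ = 139375.00 / 3250.00 = 42.88 mm
Ȳ = 106000.00 / 3250.00 = 32.62 mm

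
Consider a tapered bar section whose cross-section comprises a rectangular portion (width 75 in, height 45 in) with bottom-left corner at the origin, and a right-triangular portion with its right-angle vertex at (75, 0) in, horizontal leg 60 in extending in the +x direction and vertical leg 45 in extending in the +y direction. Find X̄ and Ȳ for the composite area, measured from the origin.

X̄ = 53.93 in, Ȳ = 20.36 in

rectangular portion: A = 75 × 45 = 3375.00, centroid at (37.50, 22.50).
triangular portion: A = ½·60·45 = 1350.00, centroid at (95.00, 15.00).
ΣA = 4725.00 in²
ΣAX̄ = (3375.00)(37.50) + (1350.00)(95.00) = 254812.50 in³
ΣAȲ = (3375.00)(22.50) + (1350.00)(15.00) = 96187.50 in³
X̄ = 254812.50 / 4725.00 = 53.93 in
Ȳ = 96187.50 / 4725.00 = 20.36 in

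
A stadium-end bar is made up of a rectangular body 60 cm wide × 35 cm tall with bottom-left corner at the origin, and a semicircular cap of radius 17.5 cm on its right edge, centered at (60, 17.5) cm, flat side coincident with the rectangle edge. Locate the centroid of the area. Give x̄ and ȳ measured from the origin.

x̄ = 36.98 cm, ȳ = 17.50 cm

Part | A | x̄ᵢ | ȳᵢ | A·x̄ᵢ | A·ȳᵢ
rectangular body | 2100.00 | 30.00 | 17.50 | 63000.00 | 36750.00
semicircular end | 481.06 | 67.43 | 17.50 | 32436.30 | 8418.49
Σ | 2581.06 |  |  | 95436.30 | 45168.49
x̄ = 95436.30 / 2581.06 = 36.98 cm
ȳ = 45168.49 / 2581.06 = 17.50 cm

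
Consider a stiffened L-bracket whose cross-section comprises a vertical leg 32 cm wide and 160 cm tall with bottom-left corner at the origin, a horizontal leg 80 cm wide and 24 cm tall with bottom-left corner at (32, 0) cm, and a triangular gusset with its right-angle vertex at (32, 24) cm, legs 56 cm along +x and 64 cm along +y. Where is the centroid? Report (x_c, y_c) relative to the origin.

vertical leg: A = 32 × 160 = 5120.00, centroid at (16.00, 80.00).
horizontal leg: A = 80 × 24 = 1920.00, centroid at (72.00, 12.00).
gusset: A = ½·56·64 = 1792.00, centroid at (50.67, 45.33).
ΣA = 8832.00 cm²
ΣAx_c = (5120.00)(16.00) + (1920.00)(72.00) + (1792.00)(50.67) = 310954.67 cm³
ΣAy_c = (5120.00)(80.00) + (1920.00)(12.00) + (1792.00)(45.33) = 513877.33 cm³
x_c = 310954.67 / 8832.00 = 35.21 cm
y_c = 513877.33 / 8832.00 = 58.18 cm

x_c = 35.21 cm, y_c = 58.18 cm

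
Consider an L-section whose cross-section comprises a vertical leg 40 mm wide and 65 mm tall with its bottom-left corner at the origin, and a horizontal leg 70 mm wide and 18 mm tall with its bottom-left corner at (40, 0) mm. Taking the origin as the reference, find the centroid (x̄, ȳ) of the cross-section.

vertical leg: A = 40 × 65 = 2600.00, centroid at (20.00, 32.50).
horizontal leg: A = 70 × 18 = 1260.00, centroid at (75.00, 9.00).
ΣA = 3860.00 mm², ΣAx̄ = 146500.00 mm³, ΣAȳ = 95840.00 mm³.
x̄ = 146500.00/3860.00 = 37.95 mm; ȳ = 95840.00/3860.00 = 24.83 mm.

x̄ = 37.95 mm, ȳ = 24.83 mm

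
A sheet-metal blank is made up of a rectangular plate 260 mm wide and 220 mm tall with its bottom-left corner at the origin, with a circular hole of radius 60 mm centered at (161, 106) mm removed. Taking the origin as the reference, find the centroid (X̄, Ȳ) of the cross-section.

X̄ = 122.36 mm, Ȳ = 110.99 mm

plate: A = 260 × 220 = 57200.00, centroid at (130.00, 110.00).
hole: A = −π·60² = -11309.73, centroid at (161.00, 106.00).
ΣA = 45890.27 mm²
ΣAX̄ = (57200.00)(130.00) + (-11309.73)(161.00) = 5615132.90 mm³
ΣAȲ = (57200.00)(110.00) + (-11309.73)(106.00) = 5093168.24 mm³
X̄ = 5615132.90 / 45890.27 = 122.36 mm
Ȳ = 5093168.24 / 45890.27 = 110.99 mm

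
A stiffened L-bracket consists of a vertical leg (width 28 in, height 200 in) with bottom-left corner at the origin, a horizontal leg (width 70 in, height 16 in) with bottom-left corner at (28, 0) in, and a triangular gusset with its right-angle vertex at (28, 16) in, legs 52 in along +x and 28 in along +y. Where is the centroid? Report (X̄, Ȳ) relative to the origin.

X̄ = 24.43 in, Ȳ = 78.87 in

vertical leg: A = 28 × 200 = 5600.00, centroid at (14.00, 100.00).
horizontal leg: A = 70 × 16 = 1120.00, centroid at (63.00, 8.00).
gusset: A = ½·52·28 = 728.00, centroid at (45.33, 25.33).
ΣA = 7448.00 in², ΣAX̄ = 181962.67 in³, ΣAȲ = 587402.67 in³.
X̄ = 181962.67/7448.00 = 24.43 in; Ȳ = 587402.67/7448.00 = 78.87 in.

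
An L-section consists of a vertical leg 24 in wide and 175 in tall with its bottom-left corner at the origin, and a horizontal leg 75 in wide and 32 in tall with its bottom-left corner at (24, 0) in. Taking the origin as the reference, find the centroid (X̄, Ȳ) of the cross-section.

X̄ = 30.00 in, Ȳ = 61.50 in

Part | A | x̄ᵢ | ȳᵢ | A·x̄ᵢ | A·ȳᵢ
vertical leg | 4200.00 | 12.00 | 87.50 | 50400.00 | 367500.00
horizontal leg | 2400.00 | 61.50 | 16.00 | 147600.00 | 38400.00
Σ | 6600.00 |  |  | 198000.00 | 405900.00
X̄ = 198000.00 / 6600.00 = 30.00 in
Ȳ = 405900.00 / 6600.00 = 61.50 in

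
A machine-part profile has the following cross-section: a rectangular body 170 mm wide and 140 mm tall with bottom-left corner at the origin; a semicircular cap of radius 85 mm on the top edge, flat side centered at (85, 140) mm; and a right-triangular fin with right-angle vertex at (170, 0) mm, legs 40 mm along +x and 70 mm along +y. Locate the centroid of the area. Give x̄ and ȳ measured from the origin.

rectangular body: A = 170 × 140 = 23800.00, centroid at (85.00, 70.00).
semicircular top: A = ½π·85² = 11349.00, centroid at (85.00, 176.08).
triangular fin: A = ½·40·70 = 1400.00, centroid at (183.33, 23.33).
ΣA = 36549.00 mm²
ΣAx̄ = (23800.00)(85.00) + (11349.00)(85.00) + (1400.00)(183.33) = 3244331.96 mm³
ΣAȳ = (23800.00)(70.00) + (11349.00)(176.08) + (1400.00)(23.33) = 3696943.82 mm³
x̄ = 3244331.96 / 36549.00 = 88.77 mm
ȳ = 3696943.82 / 36549.00 = 101.15 mm

x̄ = 88.77 mm, ȳ = 101.15 mm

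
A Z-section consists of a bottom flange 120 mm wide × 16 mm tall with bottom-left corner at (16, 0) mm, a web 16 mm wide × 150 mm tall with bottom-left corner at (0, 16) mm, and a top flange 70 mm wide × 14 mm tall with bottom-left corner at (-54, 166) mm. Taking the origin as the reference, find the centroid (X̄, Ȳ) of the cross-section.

bottom flange: A = 120 × 16 = 1920.00, centroid at (76.00, 8.00).
web: A = 16 × 150 = 2400.00, centroid at (8.00, 91.00).
top flange: A = 70 × 14 = 980.00, centroid at (-19.00, 173.00).
ΣA = 5300.00 mm²
ΣAX̄ = (1920.00)(76.00) + (2400.00)(8.00) + (980.00)(-19.00) = 146500.00 mm³
ΣAȲ = (1920.00)(8.00) + (2400.00)(91.00) + (980.00)(173.00) = 403300.00 mm³
X̄ = 146500.00 / 5300.00 = 27.64 mm
Ȳ = 403300.00 / 5300.00 = 76.09 mm

X̄ = 27.64 mm, Ȳ = 76.09 mm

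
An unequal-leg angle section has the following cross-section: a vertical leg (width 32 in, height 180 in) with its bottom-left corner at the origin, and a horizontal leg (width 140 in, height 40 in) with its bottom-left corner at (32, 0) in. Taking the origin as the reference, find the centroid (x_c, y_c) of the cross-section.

x_c = 58.39 in, y_c = 55.49 in

vertical leg: A = 32 × 180 = 5760.00, centroid at (16.00, 90.00).
horizontal leg: A = 140 × 40 = 5600.00, centroid at (102.00, 20.00).
ΣA = 11360.00 in², ΣAx_c = 663360.00 in³, ΣAy_c = 630400.00 in³.
x_c = 663360.00/11360.00 = 58.39 in; y_c = 630400.00/11360.00 = 55.49 in.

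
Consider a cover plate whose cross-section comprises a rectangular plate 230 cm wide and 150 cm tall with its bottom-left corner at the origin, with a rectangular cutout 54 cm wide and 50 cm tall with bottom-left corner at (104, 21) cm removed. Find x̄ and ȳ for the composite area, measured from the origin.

plate: A = 230 × 150 = 34500.00, centroid at (115.00, 75.00).
hole: A = −(54 × 50) = -2700.00, centroid at (131.00, 46.00).
ΣA = 31800.00 cm², ΣAx̄ = 3613800.00 cm³, ΣAȳ = 2463300.00 cm³.
x̄ = 3613800.00/31800.00 = 113.64 cm; ȳ = 2463300.00/31800.00 = 77.46 cm.

x̄ = 113.64 cm, ȳ = 77.46 cm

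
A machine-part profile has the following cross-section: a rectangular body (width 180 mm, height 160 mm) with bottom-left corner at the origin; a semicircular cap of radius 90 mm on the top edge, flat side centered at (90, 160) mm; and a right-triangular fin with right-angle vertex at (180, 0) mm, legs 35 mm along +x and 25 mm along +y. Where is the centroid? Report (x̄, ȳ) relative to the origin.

rectangular body: A = 180 × 160 = 28800.00, centroid at (90.00, 80.00).
semicircular top: A = ½π·90² = 12723.45, centroid at (90.00, 198.20).
triangular fin: A = ½·35·25 = 437.50, centroid at (191.67, 8.33).
ΣA = 41960.95 mm²
ΣAx̄ = (28800.00)(90.00) + (12723.45)(90.00) + (437.50)(191.67) = 3820964.69 mm³
ΣAȳ = (28800.00)(80.00) + (12723.45)(198.20) + (437.50)(8.33) = 4829397.87 mm³
x̄ = 3820964.69 / 41960.95 = 91.06 mm
ȳ = 4829397.87 / 41960.95 = 115.09 mm

x̄ = 91.06 mm, ȳ = 115.09 mm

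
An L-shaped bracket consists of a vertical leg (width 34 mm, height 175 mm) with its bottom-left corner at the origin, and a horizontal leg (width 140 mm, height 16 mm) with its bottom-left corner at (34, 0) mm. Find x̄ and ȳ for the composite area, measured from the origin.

x̄ = 40.79 mm, ȳ = 65.76 mm

vertical leg: A = 34 × 175 = 5950.00, centroid at (17.00, 87.50).
horizontal leg: A = 140 × 16 = 2240.00, centroid at (104.00, 8.00).
ΣA = 8190.00 mm², ΣAx̄ = 334110.00 mm³, ΣAȳ = 538545.00 mm³.
x̄ = 334110.00/8190.00 = 40.79 mm; ȳ = 538545.00/8190.00 = 65.76 mm.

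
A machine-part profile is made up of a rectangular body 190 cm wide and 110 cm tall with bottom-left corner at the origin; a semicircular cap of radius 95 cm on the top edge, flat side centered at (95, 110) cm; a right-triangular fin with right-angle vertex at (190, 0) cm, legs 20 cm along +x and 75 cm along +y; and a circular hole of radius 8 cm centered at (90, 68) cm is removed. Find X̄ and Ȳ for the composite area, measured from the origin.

X̄ = 97.17 cm, Ȳ = 92.23 cm

rectangular body: A = 190 × 110 = 20900.00, centroid at (95.00, 55.00).
semicircular top: A = ½π·95² = 14176.44, centroid at (95.00, 150.32).
triangular fin: A = ½·20·75 = 750.00, centroid at (196.67, 25.00).
hole: A = −π·8² = -201.06, centroid at (90.00, 68.00).
ΣA = 35625.37 cm²
ΣAX̄ = (20900.00)(95.00) + (14176.44)(95.00) + (750.00)(196.67) + (-201.06)(90.00) = 3461665.93 cm³
ΣAȲ = (20900.00)(55.00) + (14176.44)(150.32) + (750.00)(25.00) + (-201.06)(68.00) = 3285569.18 cm³
X̄ = 3461665.93 / 35625.37 = 97.17 cm
Ȳ = 3285569.18 / 35625.37 = 92.23 cm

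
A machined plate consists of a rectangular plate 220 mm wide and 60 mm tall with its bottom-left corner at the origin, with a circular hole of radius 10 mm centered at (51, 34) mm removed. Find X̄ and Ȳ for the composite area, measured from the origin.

X̄ = 111.44 mm, Ȳ = 29.90 mm

plate: A = 220 × 60 = 13200.00, centroid at (110.00, 30.00).
hole: A = −π·10² = -314.16, centroid at (51.00, 34.00).
ΣA = 12885.84 mm²
ΣAX̄ = (13200.00)(110.00) + (-314.16)(51.00) = 1435977.88 mm³
ΣAȲ = (13200.00)(30.00) + (-314.16)(34.00) = 385318.58 mm³
X̄ = 1435977.88 / 12885.84 = 111.44 mm
Ȳ = 385318.58 / 12885.84 = 29.90 mm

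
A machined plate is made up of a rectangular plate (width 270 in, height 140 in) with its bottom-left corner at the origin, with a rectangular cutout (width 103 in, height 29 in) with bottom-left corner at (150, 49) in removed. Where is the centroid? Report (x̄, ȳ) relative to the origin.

x̄ = 129.29 in, ȳ = 70.56 in

plate: A = 270 × 140 = 37800.00, centroid at (135.00, 70.00).
hole: A = −(103 × 29) = -2987.00, centroid at (201.50, 63.50).
ΣA = 34813.00 in²
ΣAx̄ = (37800.00)(135.00) + (-2987.00)(201.50) = 4501119.50 in³
ΣAȳ = (37800.00)(70.00) + (-2987.00)(63.50) = 2456325.50 in³
x̄ = 4501119.50 / 34813.00 = 129.29 in
ȳ = 2456325.50 / 34813.00 = 70.56 in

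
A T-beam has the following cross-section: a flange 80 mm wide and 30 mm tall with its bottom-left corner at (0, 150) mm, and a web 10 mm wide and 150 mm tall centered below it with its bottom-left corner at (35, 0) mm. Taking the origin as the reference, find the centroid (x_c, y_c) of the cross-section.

Part | A | x̄ᵢ | ȳᵢ | A·x̄ᵢ | A·ȳᵢ
web | 1500.00 | 40.00 | 75.00 | 60000.00 | 112500.00
flange | 2400.00 | 40.00 | 165.00 | 96000.00 | 396000.00
Σ | 3900.00 |  |  | 156000.00 | 508500.00
x_c = 156000.00 / 3900.00 = 40.00 mm
y_c = 508500.00 / 3900.00 = 130.38 mm

x_c = 40.00 mm, y_c = 130.38 mm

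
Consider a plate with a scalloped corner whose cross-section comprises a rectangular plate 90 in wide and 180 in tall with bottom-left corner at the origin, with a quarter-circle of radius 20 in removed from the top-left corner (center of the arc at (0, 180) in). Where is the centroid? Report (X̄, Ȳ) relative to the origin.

X̄ = 45.72 in, Ȳ = 88.39 in

plate: A = 90 × 180 = 16200.00, centroid at (45.00, 90.00).
removed quarter-circle: A = −¼π·20² = -314.16, centroid at (8.49, 171.51).
ΣA = 15885.84 in², ΣAX̄ = 726333.33 in³, ΣAȲ = 1404118.00 in³.
X̄ = 726333.33/15885.84 = 45.72 in; Ȳ = 1404118.00/15885.84 = 88.39 in.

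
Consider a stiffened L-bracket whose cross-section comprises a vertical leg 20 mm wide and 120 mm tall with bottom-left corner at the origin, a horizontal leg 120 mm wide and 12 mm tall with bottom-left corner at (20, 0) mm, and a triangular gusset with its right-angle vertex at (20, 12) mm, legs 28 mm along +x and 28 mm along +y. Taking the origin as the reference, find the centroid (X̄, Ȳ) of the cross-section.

vertical leg: A = 20 × 120 = 2400.00, centroid at (10.00, 60.00).
horizontal leg: A = 120 × 12 = 1440.00, centroid at (80.00, 6.00).
gusset: A = ½·28·28 = 392.00, centroid at (29.33, 21.33).
ΣA = 4232.00 mm², ΣAX̄ = 150698.67 mm³, ΣAȲ = 161002.67 mm³.
X̄ = 150698.67/4232.00 = 35.61 mm; Ȳ = 161002.67/4232.00 = 38.04 mm.

X̄ = 35.61 mm, Ȳ = 38.04 mm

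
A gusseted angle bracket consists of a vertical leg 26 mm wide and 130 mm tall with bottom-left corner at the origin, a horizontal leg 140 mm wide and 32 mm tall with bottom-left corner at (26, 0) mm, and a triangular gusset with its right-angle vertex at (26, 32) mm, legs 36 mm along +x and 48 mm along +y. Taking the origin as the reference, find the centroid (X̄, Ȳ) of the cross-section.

X̄ = 58.10 mm, Ȳ = 38.15 mm

vertical leg: A = 26 × 130 = 3380.00, centroid at (13.00, 65.00).
horizontal leg: A = 140 × 32 = 4480.00, centroid at (96.00, 16.00).
gusset: A = ½·36·48 = 864.00, centroid at (38.00, 48.00).
ΣA = 8724.00 mm², ΣAX̄ = 506852.00 mm³, ΣAȲ = 332852.00 mm³.
X̄ = 506852.00/8724.00 = 58.10 mm; Ȳ = 332852.00/8724.00 = 38.15 mm.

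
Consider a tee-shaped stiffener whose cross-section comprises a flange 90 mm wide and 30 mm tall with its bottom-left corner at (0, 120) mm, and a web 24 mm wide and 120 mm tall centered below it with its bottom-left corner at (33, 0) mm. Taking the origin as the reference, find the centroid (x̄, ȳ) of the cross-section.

x̄ = 45.00 mm, ȳ = 96.29 mm

Part | A | x̄ᵢ | ȳᵢ | A·x̄ᵢ | A·ȳᵢ
web | 2880.00 | 45.00 | 60.00 | 129600.00 | 172800.00
flange | 2700.00 | 45.00 | 135.00 | 121500.00 | 364500.00
Σ | 5580.00 |  |  | 251100.00 | 537300.00
x̄ = 251100.00 / 5580.00 = 45.00 mm
ȳ = 537300.00 / 5580.00 = 96.29 mm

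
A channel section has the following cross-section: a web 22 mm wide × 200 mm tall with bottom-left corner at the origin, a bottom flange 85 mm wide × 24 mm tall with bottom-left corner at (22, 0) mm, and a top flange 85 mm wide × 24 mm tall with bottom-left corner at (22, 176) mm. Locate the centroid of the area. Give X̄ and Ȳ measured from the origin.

X̄ = 36.74 mm, Ȳ = 100.00 mm

Part | A | x̄ᵢ | ȳᵢ | A·x̄ᵢ | A·ȳᵢ
web | 4400.00 | 11.00 | 100.00 | 48400.00 | 440000.00
bottom flange | 2040.00 | 64.50 | 12.00 | 131580.00 | 24480.00
top flange | 2040.00 | 64.50 | 188.00 | 131580.00 | 383520.00
Σ | 8480.00 |  |  | 311560.00 | 848000.00
X̄ = 311560.00 / 8480.00 = 36.74 mm
Ȳ = 848000.00 / 8480.00 = 100.00 mm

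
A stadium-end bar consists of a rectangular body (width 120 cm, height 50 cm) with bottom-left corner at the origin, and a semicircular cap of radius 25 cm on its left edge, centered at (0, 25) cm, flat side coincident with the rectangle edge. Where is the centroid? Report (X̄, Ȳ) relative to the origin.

X̄ = 50.07 cm, Ȳ = 25.00 cm

Part | A | x̄ᵢ | ȳᵢ | A·x̄ᵢ | A·ȳᵢ
rectangular body | 6000.00 | 60.00 | 25.00 | 360000.00 | 150000.00
semicircular end | 981.75 | -10.61 | 25.00 | -10416.67 | 24543.69
Σ | 6981.75 |  |  | 349583.33 | 174543.69
X̄ = 349583.33 / 6981.75 = 50.07 cm
Ȳ = 174543.69 / 6981.75 = 25.00 cm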